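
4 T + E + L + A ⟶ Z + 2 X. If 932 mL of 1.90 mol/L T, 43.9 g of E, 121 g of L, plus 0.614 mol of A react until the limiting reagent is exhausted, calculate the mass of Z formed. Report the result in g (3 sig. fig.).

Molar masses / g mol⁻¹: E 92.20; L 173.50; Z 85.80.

38.0 g

n(T) = 1.90 × 932.0/1000 = 1.771 mol
n(E) = 43.90 / 92.20 = 0.4761 mol
n(L) = 121.0 / 173.50 = 0.6974 mol
n(A) = 0.6140 mol
n/ν → T: 0.4428, E: 0.4761, L: 0.6974, A: 0.6140; T is limiting.
n(Z) = (1/4) × 1.771 = 0.4428 mol
mass = 0.4428 × 85.80 = 37.99 g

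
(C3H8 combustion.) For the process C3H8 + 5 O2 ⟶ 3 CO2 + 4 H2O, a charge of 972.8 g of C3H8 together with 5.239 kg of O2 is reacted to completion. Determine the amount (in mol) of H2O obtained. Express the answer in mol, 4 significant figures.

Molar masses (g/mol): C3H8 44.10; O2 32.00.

n(C3H8) = 972.8 / 44.10 = 22.06 mol
n(O2) = 5.239×1000 / 32.00 = 163.7 mol
n/ν → C3H8: 22.06, O2: 32.74; C3H8 is limiting.
n(H2O) = (4/1) × 22.06 = 88.24 mol

88.24 mol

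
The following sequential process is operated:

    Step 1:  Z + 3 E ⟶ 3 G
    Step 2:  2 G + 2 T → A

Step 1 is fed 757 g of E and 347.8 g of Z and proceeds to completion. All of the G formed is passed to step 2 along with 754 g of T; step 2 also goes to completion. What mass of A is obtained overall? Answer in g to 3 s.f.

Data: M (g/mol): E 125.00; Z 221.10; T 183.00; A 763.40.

Step 1:
n(E) = 757.0 / 125.00 = 6.056 mol
n(Z) = 347.8 / 221.10 = 1.573 mol
n/ν for E = 6.056/3 = 2.019
n/ν for Z = 1.573/1 = 1.573
Smallest n/ν is Z → limiting reagent.
n(G) produced = (3/1) × 1.573 = 4.719 mol
Step 2:
n(G) available = 4.719 mol
n(T) = 754.0 / 183.00 = 4.120 mol
n/ν for G = 4.719/2 = 2.360
n/ν for T = 4.120/2 = 2.060
Smallest n/ν is T → limiting reagent.
n(A) = (1/2) × 4.120 = 2.060 mol
mass = 2.060 × 763.40 = 1573 g

1570 g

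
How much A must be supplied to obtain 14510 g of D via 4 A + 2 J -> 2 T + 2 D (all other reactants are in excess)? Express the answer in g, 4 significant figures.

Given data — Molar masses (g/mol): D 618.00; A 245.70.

11540 g

n(D) = 14510 / 618.00 = 23.48 mol
n(A) = (4/2) × 23.48 = 46.96 mol
mass = 46.96 × 245.70 = 11540 g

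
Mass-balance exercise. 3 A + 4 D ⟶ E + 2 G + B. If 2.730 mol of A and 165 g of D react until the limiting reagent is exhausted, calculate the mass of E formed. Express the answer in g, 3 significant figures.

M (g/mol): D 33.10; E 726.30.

n(A) = 2.730 mol
n(D) = 165.0 / 33.10 = 4.985 mol
n/ν for A = 2.730/3 = 0.9100
n/ν for D = 4.985/4 = 1.246
Smallest n/ν is A → limiting reagent.
n(E) = (1/3) × 2.730 = 0.9100 mol
mass = 0.9100 × 726.30 = 660.9 g

661 g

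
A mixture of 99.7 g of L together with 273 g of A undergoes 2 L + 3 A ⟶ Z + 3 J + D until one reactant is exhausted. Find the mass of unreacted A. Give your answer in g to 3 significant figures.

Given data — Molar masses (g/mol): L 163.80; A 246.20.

n(L) = 99.70 / 163.80 = 0.6087 mol
n(A) = 273.0 / 246.20 = 1.109 mol
n/ν → L: 0.3044, A: 0.3697; L is limiting.
A consumed = (3/2) × 0.6087 = 0.9131 mol
A remaining = 1.109 − 0.9131 = 0.1959 mol
mass = 0.1959 × 246.20 = 48.23 g

48.2 g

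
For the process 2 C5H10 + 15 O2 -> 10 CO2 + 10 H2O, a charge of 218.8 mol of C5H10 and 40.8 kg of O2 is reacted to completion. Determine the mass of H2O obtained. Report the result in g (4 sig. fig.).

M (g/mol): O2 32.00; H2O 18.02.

n(C5H10) = 218.8 mol
n(O2) = 40.80×1000 / 32.00 = 1275 mol
n/ν for C5H10 = 218.8/2 = 109.4
n/ν for O2 = 1275/15 = 85.00
Smallest n/ν is O2 → limiting reagent.
n(H2O) = (10/15) × 1275 = 850.0 mol
mass = 850.0 × 18.02 = 15320 g

15320 g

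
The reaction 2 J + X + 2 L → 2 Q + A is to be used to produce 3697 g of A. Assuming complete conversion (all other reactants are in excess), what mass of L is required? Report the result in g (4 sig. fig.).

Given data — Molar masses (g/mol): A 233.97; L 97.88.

3093 g

n(A) = 3697 / 233.97 = 15.80 mol
n(L) = (2/1) × 15.80 = 31.60 mol
mass = 31.60 × 97.88 = 3093 g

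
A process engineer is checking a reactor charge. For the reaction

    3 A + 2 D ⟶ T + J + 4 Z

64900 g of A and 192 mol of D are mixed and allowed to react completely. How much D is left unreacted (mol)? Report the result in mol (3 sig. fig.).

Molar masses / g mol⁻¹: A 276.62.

35.6 mol

n(A) = 64900 / 276.62 = 234.6 mol
n(D) = 192.0 mol
n/ν for A = 234.6/3 = 78.20
n/ν for D = 192.0/2 = 96.00
Smallest n/ν is A → limiting reagent.
D consumed = (2/3) × 234.6 = 156.4 mol
D remaining = 192.0 − 156.4 = 35.60 mol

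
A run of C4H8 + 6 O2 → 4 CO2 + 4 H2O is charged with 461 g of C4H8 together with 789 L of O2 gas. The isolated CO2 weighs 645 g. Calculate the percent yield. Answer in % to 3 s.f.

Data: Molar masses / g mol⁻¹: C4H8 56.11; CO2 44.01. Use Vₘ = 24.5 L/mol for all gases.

68.3 %

n(C4H8) = 461.0 / 56.11 = 8.216 mol
n(O2) = 789.0 / 24.5 = 32.20 mol
n/ν for C4H8 = 8.216/1 = 8.216
n/ν for O2 = 32.20/6 = 5.367
Smallest n/ν is O2 → limiting reagent.
theoretical n(CO2) = (4/6) × 32.20 = 21.47 mol → 944.9 g
% yield = 645 / 944.9 × 100 = 68.26 %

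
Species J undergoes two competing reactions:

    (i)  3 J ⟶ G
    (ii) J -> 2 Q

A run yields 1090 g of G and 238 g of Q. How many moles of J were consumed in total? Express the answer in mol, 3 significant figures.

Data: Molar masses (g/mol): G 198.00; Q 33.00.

n(G) = 1090 / 198.00 = 5.505 mol
n(Q) = 238 / 33.00 = 7.212 mol
n(J) via (i) = (3/1)×5.505 = 16.52 mol
n(J) via (ii) = (1/2)×7.212 = 3.606 mol
total n(J) = 16.52 + 3.606 = 20.13 mol

20.1 mol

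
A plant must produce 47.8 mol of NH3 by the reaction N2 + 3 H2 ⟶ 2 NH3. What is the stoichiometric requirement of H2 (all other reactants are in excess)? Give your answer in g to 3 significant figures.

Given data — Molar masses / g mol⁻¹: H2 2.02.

145 g

n(NH3) = 47.80 mol
n(H2) = (3/2) × 47.80 = 71.70 mol
mass = 71.70 × 2.02 = 144.8 g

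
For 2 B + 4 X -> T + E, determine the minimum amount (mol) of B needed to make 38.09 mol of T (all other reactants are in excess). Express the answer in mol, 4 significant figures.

n(T) = 38.09 mol
n(B) = (2/1) × 38.09 = 76.18 mol

76.18 mol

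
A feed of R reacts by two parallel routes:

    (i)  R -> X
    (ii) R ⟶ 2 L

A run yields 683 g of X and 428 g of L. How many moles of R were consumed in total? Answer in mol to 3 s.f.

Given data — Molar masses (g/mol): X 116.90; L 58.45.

n(X) = 683 / 116.90 = 5.843 mol
n(L) = 428 / 58.45 = 7.322 mol
n(R) via (i) = (1/1)×5.843 = 5.843 mol
n(R) via (ii) = (1/2)×7.322 = 3.661 mol
total n(R) = 5.843 + 3.661 = 9.504 mol

9.50 mol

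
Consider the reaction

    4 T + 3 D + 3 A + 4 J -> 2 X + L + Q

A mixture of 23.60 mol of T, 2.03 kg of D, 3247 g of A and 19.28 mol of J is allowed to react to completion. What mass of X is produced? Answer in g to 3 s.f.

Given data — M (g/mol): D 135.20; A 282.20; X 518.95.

n(T) = 23.60 mol
n(D) = 2.030×1000 / 135.20 = 15.01 mol
n(A) = 3247 / 282.20 = 11.51 mol
n(J) = 19.28 mol
n/ν for T = 23.60/4 = 5.900
n/ν for D = 15.01/3 = 5.003
n/ν for A = 11.51/3 = 3.837
n/ν for J = 19.28/4 = 4.820
Smallest n/ν is A → limiting reagent.
n(X) = (2/3) × 11.51 = 7.673 mol
mass = 7.673 × 518.95 = 3982 g

3980 g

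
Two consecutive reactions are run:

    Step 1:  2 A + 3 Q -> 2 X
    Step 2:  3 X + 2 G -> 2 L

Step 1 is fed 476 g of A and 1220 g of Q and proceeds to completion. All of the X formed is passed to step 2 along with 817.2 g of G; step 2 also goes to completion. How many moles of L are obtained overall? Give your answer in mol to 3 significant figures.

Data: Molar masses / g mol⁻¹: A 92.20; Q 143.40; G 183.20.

3.44 mol

Step 1:
n(A) = 476.0 / 92.20 = 5.163 mol
n(Q) = 1220 / 143.40 = 8.508 mol
n/ν → A: 2.582, Q: 2.836; A is limiting.
n(X) produced = (2/2) × 5.163 = 5.163 mol
Step 2:
n(X) available = 5.163 mol
n(G) = 817.2 / 183.20 = 4.461 mol
n/ν → X: 1.721, G: 2.231; X is limiting.
n(L) = (2/3) × 5.163 = 3.442 mol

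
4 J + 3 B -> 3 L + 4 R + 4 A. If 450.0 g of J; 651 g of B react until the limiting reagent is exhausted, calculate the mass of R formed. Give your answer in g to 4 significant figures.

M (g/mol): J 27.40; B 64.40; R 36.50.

492.0 g

n(J) = 450.0 / 27.40 = 16.42 mol
n(B) = 651.0 / 64.40 = 10.11 mol
n/ν → J: 4.105, B: 3.370; B is limiting.
n(R) = (4/3) × 10.11 = 13.48 mol
mass = 13.48 × 36.50 = 492.0 g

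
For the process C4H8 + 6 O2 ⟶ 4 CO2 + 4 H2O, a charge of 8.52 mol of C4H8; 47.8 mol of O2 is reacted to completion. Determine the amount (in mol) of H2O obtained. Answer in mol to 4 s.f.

n(C4H8) = 8.520 mol
n(O2) = 47.80 mol
n/ν for C4H8 = 8.520/1 = 8.520
n/ν for O2 = 47.80/6 = 7.967
Smallest n/ν is O2 → limiting reagent.
n(H2O) = (4/6) × 47.80 = 31.87 mol

31.87 mol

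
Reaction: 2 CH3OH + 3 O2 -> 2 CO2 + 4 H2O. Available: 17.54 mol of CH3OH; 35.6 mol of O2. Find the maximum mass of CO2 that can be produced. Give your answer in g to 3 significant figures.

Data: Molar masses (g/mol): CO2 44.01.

n(CH3OH) = 17.54 mol
n(O2) = 35.60 mol
n/ν → CH3OH: 8.770, O2: 11.87; CH3OH is limiting.
n(CO2) = (2/2) × 17.54 = 17.54 mol
mass = 17.54 × 44.01 = 771.9 g

772 g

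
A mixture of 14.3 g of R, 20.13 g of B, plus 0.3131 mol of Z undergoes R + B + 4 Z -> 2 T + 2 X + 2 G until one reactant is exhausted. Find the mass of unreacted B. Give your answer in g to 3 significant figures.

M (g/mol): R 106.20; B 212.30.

3.51 g

n(R) = 14.30 / 106.20 = 0.1347 mol
n(B) = 20.13 / 212.30 = 0.09482 mol
n(Z) = 0.3131 mol
n/ν for R = 0.1347/1 = 0.1347
n/ν for B = 0.09482/1 = 0.09482
n/ν for Z = 0.3131/4 = 0.07828
Smallest n/ν is Z → limiting reagent.
B consumed = (1/4) × 0.3131 = 0.07828 mol
B remaining = 0.09482 − 0.07828 = 0.01654 mol
mass = 0.01654 × 212.30 = 3.511 g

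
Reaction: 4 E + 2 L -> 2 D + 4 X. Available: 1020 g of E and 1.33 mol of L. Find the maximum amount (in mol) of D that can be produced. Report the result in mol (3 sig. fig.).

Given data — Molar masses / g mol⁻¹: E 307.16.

1.33 mol

n(E) = 1020 / 307.16 = 3.321 mol
n(L) = 1.330 mol
n/ν for E = 3.321/4 = 0.8303
n/ν for L = 1.330/2 = 0.6650
Smallest n/ν is L → limiting reagent.
n(D) = (2/2) × 1.330 = 1.330 mol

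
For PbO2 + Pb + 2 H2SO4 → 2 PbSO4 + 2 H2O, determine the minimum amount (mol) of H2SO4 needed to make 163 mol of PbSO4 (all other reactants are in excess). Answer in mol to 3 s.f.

163 mol

n(PbSO4) = 163.0 mol
n(H2SO4) = (2/2) × 163.0 = 163.0 mol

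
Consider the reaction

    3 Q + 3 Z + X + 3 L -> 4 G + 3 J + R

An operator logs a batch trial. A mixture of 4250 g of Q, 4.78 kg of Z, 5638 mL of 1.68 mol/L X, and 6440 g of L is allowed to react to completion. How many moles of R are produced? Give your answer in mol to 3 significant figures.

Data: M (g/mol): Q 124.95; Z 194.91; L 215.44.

n(Q) = 4250 / 124.95 = 34.01 mol
n(Z) = 4.780×1000 / 194.91 = 24.52 mol
n(X) = 1.68 × 5638/1000 = 9.472 mol
n(L) = 6440 / 215.44 = 29.89 mol
n/ν for Q = 34.01/3 = 11.34
n/ν for Z = 24.52/3 = 8.173
n/ν for X = 9.472/1 = 9.472
n/ν for L = 29.89/3 = 9.963
Smallest n/ν is Z → limiting reagent.
n(R) = (1/3) × 24.52 = 8.173 mol

8.17 mol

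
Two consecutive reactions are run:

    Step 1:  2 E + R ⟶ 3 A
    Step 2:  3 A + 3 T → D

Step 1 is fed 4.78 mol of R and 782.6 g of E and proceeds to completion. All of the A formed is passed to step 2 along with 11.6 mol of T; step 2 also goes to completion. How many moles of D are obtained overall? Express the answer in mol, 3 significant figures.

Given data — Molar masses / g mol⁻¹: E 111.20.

3.52 mol

Step 1:
n(R) = 4.780 mol
n(E) = 782.6 / 111.20 = 7.038 mol
n/ν for R = 4.780/1 = 4.780
n/ν for E = 7.038/2 = 3.519
Smallest n/ν is E → limiting reagent.
n(A) produced = (3/2) × 7.038 = 10.56 mol
Step 2:
n(A) available = 10.56 mol
n(T) = 11.60 mol
n/ν for A = 10.56/3 = 3.520
n/ν for T = 11.60/3 = 3.867
Smallest n/ν is A → limiting reagent.
n(D) = (1/3) × 10.56 = 3.520 mol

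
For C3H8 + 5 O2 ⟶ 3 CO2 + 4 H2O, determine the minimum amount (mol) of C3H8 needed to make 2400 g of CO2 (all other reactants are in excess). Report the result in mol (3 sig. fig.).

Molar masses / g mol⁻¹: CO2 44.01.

18.2 mol

n(CO2) = 2400 / 44.01 = 54.53 mol
n(C3H8) = (1/3) × 54.53 = 18.18 mol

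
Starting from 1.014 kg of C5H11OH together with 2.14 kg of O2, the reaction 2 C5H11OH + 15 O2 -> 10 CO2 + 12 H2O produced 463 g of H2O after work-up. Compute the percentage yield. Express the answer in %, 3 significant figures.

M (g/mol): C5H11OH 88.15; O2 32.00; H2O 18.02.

n(C5H11OH) = 1.014×1000 / 88.15 = 11.50 mol
n(O2) = 2.140×1000 / 32.00 = 66.88 mol
n/ν for C5H11OH = 11.50/2 = 5.750
n/ν for O2 = 66.88/15 = 4.459
Smallest n/ν is O2 → limiting reagent.
theoretical n(H2O) = (12/15) × 66.88 = 53.50 mol → 964.1 g
% yield = 463 / 964.1 × 100 = 48.02 %

48.0 %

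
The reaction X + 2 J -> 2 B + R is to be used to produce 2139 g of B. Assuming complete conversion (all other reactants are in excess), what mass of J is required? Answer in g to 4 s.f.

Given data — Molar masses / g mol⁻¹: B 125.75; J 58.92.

1002 g

n(B) = 2139 / 125.75 = 17.01 mol
n(J) = (2/2) × 17.01 = 17.01 mol
mass = 17.01 × 58.92 = 1002 g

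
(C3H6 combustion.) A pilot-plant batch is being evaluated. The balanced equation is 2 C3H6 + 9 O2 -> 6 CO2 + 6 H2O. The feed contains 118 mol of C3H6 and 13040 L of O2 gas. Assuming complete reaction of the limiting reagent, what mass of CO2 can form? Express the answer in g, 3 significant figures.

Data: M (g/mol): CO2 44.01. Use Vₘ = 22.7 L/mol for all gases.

n(C3H6) = 118.0 mol
n(O2) = 13040 / 22.7 = 574.4 mol
n/ν for C3H6 = 118.0/2 = 59.00
n/ν for O2 = 574.4/9 = 63.82
Smallest n/ν is C3H6 → limiting reagent.
n(CO2) = (6/2) × 118.0 = 354.0 mol
mass = 354.0 × 44.01 = 15580 g

15600 g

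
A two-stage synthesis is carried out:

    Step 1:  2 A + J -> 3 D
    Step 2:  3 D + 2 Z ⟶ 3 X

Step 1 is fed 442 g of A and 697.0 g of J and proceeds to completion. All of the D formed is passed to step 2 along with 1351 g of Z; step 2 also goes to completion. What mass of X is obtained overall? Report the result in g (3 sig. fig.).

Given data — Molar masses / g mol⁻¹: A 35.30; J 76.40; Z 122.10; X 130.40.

Step 1:
n(A) = 442.0 / 35.30 = 12.52 mol
n(J) = 697.0 / 76.40 = 9.123 mol
n/ν for A = 12.52/2 = 6.260
n/ν for J = 9.123/1 = 9.123
Smallest n/ν is A → limiting reagent.
n(D) produced = (3/2) × 12.52 = 18.78 mol
Step 2:
n(D) available = 18.78 mol
n(Z) = 1351 / 122.10 = 11.06 mol
n/ν for D = 18.78/3 = 6.260
n/ν for Z = 11.06/2 = 5.530
Smallest n/ν is Z → limiting reagent.
n(X) = (3/2) × 11.06 = 16.59 mol
mass = 16.59 × 130.40 = 2163 g

2160 g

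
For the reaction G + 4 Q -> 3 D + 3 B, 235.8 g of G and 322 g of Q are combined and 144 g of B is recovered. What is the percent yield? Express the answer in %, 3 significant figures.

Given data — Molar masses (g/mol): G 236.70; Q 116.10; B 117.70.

n(G) = 235.8 / 236.70 = 0.9962 mol
n(Q) = 322.0 / 116.10 = 2.773 mol
n/ν → G: 0.9962, Q: 0.6933; Q is limiting.
theoretical n(B) = (3/4) × 2.773 = 2.080 mol → 244.8 g
% yield = 144 / 244.8 × 100 = 58.82 %

58.8 %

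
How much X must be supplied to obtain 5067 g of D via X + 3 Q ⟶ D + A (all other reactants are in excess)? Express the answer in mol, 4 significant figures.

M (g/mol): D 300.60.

16.86 mol

n(D) = 5067 / 300.60 = 16.86 mol
n(X) = (1/1) × 16.86 = 16.86 mol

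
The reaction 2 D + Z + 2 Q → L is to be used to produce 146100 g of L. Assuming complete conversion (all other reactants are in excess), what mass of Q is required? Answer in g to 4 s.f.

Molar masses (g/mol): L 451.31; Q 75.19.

48680 g

n(L) = 146100 / 451.31 = 323.7 mol
n(Q) = (2/1) × 323.7 = 647.4 mol
mass = 647.4 × 75.19 = 48680 g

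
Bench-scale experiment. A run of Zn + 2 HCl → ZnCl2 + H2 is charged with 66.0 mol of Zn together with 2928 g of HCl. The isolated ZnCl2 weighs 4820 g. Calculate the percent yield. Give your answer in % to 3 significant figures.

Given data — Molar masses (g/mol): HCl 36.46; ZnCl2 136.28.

88.1 %

n(Zn) = 66.00 mol
n(HCl) = 2928 / 36.46 = 80.31 mol
n/ν for Zn = 66.00/1 = 66.00
n/ν for HCl = 80.31/2 = 40.16
Smallest n/ν is HCl → limiting reagent.
theoretical n(ZnCl2) = (1/2) × 80.31 = 40.16 mol → 5473 g
% yield = 4820 / 5473 × 100 = 88.07 %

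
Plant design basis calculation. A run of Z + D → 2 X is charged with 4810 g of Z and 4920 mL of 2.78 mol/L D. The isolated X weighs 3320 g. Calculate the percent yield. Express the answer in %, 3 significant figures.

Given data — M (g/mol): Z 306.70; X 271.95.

n(Z) = 4810 / 306.70 = 15.68 mol
n(D) = 2.78 × 4920/1000 = 13.68 mol
n/ν for Z = 15.68/1 = 15.68
n/ν for D = 13.68/1 = 13.68
Smallest n/ν is D → limiting reagent.
theoretical n(X) = (2/1) × 13.68 = 27.36 mol → 7441 g
% yield = 3320 / 7441 × 100 = 44.62 %

44.6 %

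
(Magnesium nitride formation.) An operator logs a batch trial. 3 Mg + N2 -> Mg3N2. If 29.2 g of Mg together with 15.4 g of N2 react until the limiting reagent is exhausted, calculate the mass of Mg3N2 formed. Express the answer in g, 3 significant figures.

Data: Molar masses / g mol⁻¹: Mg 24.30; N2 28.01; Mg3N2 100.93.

40.4 g

n(Mg) = 29.20 / 24.30 = 1.202 mol
n(N2) = 15.40 / 28.01 = 0.5498 mol
n/ν → Mg: 0.4007, N2: 0.5498; Mg is limiting.
n(Mg3N2) = (1/3) × 1.202 = 0.4007 mol
mass = 0.4007 × 100.93 = 40.44 g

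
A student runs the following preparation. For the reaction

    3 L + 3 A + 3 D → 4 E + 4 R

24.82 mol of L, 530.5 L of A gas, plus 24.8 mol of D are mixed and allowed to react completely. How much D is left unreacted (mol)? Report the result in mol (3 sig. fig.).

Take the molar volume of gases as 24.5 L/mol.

n(L) = 24.82 mol
n(A) = 530.5 / 24.5 = 21.65 mol
n(D) = 24.80 mol
n/ν → L: 8.273, A: 7.217, D: 8.267; A is limiting.
D consumed = (3/3) × 21.65 = 21.65 mol
D remaining = 24.80 − 21.65 = 3.150 mol

3.15 mol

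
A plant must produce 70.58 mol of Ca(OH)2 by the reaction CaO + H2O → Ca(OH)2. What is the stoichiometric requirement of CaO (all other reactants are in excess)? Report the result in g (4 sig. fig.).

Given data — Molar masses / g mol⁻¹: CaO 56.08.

n(Ca(OH)2) = 70.58 mol
n(CaO) = (1/1) × 70.58 = 70.58 mol
mass = 70.58 × 56.08 = 3958 g

3958 g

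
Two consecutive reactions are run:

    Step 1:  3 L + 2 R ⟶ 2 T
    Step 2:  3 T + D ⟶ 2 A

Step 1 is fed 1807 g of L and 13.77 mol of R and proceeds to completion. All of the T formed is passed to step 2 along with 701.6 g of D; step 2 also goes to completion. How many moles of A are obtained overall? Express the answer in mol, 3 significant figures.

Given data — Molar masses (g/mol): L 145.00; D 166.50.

Step 1:
n(L) = 1807 / 145.00 = 12.46 mol
n(R) = 13.77 mol
n/ν for L = 12.46/3 = 4.153
n/ν for R = 13.77/2 = 6.885
Smallest n/ν is L → limiting reagent.
n(T) produced = (2/3) × 12.46 = 8.307 mol
Step 2:
n(T) available = 8.307 mol
n(D) = 701.6 / 166.50 = 4.214 mol
n/ν for T = 8.307/3 = 2.769
n/ν for D = 4.214/1 = 4.214
Smallest n/ν is T → limiting reagent.
n(A) = (2/3) × 8.307 = 5.538 mol

5.54 mol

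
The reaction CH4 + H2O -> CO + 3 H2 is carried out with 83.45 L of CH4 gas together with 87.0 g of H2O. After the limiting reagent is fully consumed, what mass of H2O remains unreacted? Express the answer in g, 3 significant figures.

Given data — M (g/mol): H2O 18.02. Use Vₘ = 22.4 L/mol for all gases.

19.9 g

n(CH4) = 83.45 / 22.4 = 3.725 mol
n(H2O) = 87.00 / 18.02 = 4.828 mol
n/ν for CH4 = 3.725/1 = 3.725
n/ν for H2O = 4.828/1 = 4.828
Smallest n/ν is CH4 → limiting reagent.
H2O consumed = (1/1) × 3.725 = 3.725 mol
H2O remaining = 4.828 − 3.725 = 1.103 mol
mass = 1.103 × 18.02 = 19.88 g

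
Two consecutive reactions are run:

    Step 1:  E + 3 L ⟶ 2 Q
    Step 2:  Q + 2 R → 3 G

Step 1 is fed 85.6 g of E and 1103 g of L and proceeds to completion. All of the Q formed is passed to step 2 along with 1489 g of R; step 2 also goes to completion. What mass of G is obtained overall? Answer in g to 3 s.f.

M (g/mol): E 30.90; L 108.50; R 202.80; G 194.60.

Step 1:
n(E) = 85.60 / 30.90 = 2.770 mol
n(L) = 1103 / 108.50 = 10.17 mol
n/ν → E: 2.770, L: 3.390; E is limiting.
n(Q) produced = (2/1) × 2.770 = 5.540 mol
Step 2:
n(Q) available = 5.540 mol
n(R) = 1489 / 202.80 = 7.342 mol
n/ν → Q: 5.540, R: 3.671; R is limiting.
n(G) = (3/2) × 7.342 = 11.01 mol
mass = 11.01 × 194.60 = 2143 g

2140 g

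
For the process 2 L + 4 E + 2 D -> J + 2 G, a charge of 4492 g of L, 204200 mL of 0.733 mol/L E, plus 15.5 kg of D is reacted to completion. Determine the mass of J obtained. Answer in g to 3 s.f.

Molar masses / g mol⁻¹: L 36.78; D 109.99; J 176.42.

n(L) = 4492 / 36.78 = 122.1 mol
n(E) = 0.733 × 204200/1000 = 149.7 mol
n(D) = 15.50×1000 / 109.99 = 140.9 mol
n/ν for L = 122.1/2 = 61.05
n/ν for E = 149.7/4 = 37.43
n/ν for D = 140.9/2 = 70.45
Smallest n/ν is E → limiting reagent.
n(J) = (1/4) × 149.7 = 37.43 mol
mass = 37.43 × 176.42 = 6603 g

6600 g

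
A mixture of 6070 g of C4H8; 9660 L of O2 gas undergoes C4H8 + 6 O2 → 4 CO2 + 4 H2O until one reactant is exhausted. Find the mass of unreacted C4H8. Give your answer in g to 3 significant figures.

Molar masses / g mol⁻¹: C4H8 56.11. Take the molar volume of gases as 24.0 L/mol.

2310 g

n(C4H8) = 6070 / 56.11 = 108.2 mol
n(O2) = 9660 / 24.0 = 402.5 mol
n/ν for C4H8 = 108.2/1 = 108.2
n/ν for O2 = 402.5/6 = 67.08
Smallest n/ν is O2 → limiting reagent.
C4H8 consumed = (1/6) × 402.5 = 67.08 mol
C4H8 remaining = 108.2 − 67.08 = 41.12 mol
mass = 41.12 × 56.11 = 2307 g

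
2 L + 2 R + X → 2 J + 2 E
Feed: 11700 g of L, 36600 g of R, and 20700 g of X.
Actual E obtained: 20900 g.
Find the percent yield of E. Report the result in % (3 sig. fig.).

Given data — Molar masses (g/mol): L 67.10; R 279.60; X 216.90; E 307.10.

n(L) = 11700 / 67.10 = 174.4 mol
n(R) = 36600 / 279.60 = 130.9 mol
n(X) = 20700 / 216.90 = 95.44 mol
n/ν → L: 87.20, R: 65.45, X: 95.44; R is limiting.
theoretical n(E) = (2/2) × 130.9 = 130.9 mol → 40200 g
% yield = 20900 / 40200 × 100 = 51.99 %

52.0 %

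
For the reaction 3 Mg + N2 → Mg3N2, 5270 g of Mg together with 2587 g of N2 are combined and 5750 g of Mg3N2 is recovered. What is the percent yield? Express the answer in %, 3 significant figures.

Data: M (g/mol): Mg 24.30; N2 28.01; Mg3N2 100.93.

n(Mg) = 5270 / 24.30 = 216.9 mol
n(N2) = 2587 / 28.01 = 92.36 mol
n/ν for Mg = 216.9/3 = 72.30
n/ν for N2 = 92.36/1 = 92.36
Smallest n/ν is Mg → limiting reagent.
theoretical n(Mg3N2) = (1/3) × 216.9 = 72.30 mol → 7297 g
% yield = 5750 / 7297 × 100 = 78.80 %

78.8 %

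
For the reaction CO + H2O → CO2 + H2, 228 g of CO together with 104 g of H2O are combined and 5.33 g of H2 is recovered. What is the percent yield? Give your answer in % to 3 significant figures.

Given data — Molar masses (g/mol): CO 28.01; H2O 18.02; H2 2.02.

n(CO) = 228.0 / 28.01 = 8.140 mol
n(H2O) = 104.0 / 18.02 = 5.771 mol
n/ν for CO = 8.140/1 = 8.140
n/ν for H2O = 5.771/1 = 5.771
Smallest n/ν is H2O → limiting reagent.
theoretical n(H2) = (1/1) × 5.771 = 5.771 mol → 11.66 g
% yield = 5.33 / 11.66 × 100 = 45.71 %

45.7 %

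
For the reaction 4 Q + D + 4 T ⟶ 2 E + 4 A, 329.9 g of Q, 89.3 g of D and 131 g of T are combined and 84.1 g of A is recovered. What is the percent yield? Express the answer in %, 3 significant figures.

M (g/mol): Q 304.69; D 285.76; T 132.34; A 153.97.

55.2 %

n(Q) = 329.9 / 304.69 = 1.083 mol
n(D) = 89.30 / 285.76 = 0.3125 mol
n(T) = 131.0 / 132.34 = 0.9899 mol
n/ν → Q: 0.2708, D: 0.3125, T: 0.2475; T is limiting.
theoretical n(A) = (4/4) × 0.9899 = 0.9899 mol → 152.4 g
% yield = 84.1 / 152.4 × 100 = 55.18 %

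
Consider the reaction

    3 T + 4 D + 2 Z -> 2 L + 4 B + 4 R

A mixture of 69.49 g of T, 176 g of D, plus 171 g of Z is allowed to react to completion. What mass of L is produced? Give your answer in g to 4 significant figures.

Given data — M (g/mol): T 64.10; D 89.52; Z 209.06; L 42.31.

n(T) = 69.49 / 64.10 = 1.084 mol
n(D) = 176.0 / 89.52 = 1.966 mol
n(Z) = 171.0 / 209.06 = 0.8179 mol
n/ν → T: 0.3613, D: 0.4915, Z: 0.4090; T is limiting.
n(L) = (2/3) × 1.084 = 0.7227 mol
mass = 0.7227 × 42.31 = 30.58 g

30.58 g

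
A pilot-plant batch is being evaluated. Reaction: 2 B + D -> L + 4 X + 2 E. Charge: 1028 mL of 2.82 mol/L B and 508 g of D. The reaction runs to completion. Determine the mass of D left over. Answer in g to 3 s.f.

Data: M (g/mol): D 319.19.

45.3 g

n(B) = 2.82 × 1028/1000 = 2.899 mol
n(D) = 508.0 / 319.19 = 1.592 mol
n/ν → B: 1.450, D: 1.592; B is limiting.
D consumed = (1/2) × 2.899 = 1.450 mol
D remaining = 1.592 − 1.450 = 0.1420 mol
mass = 0.1420 × 319.19 = 45.32 g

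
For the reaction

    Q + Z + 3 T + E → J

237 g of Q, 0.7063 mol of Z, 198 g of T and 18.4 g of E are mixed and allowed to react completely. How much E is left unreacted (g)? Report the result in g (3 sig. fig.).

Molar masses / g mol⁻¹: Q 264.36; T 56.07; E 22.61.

n(Q) = 237.0 / 264.36 = 0.8965 mol
n(Z) = 0.7063 mol
n(T) = 198.0 / 56.07 = 3.531 mol
n(E) = 18.40 / 22.61 = 0.8138 mol
n/ν for Q = 0.8965/1 = 0.8965
n/ν for Z = 0.7063/1 = 0.7063
n/ν for T = 3.531/3 = 1.177
n/ν for E = 0.8138/1 = 0.8138
Smallest n/ν is Z → limiting reagent.
E consumed = (1/1) × 0.7063 = 0.7063 mol
E remaining = 0.8138 − 0.7063 = 0.1075 mol
mass = 0.1075 × 22.61 = 2.431 g

2.43 g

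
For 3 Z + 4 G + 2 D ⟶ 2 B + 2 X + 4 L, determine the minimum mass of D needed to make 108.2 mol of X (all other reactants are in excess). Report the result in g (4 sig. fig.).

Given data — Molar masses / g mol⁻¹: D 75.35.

n(X) = 108.2 mol
n(D) = (2/2) × 108.2 = 108.2 mol
mass = 108.2 × 75.35 = 8153 g

8153 g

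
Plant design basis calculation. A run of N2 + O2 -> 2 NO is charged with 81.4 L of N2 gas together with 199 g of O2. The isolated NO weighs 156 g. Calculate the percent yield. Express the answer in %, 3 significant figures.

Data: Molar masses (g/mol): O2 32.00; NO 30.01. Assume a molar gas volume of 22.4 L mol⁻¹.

71.5 %

n(N2) = 81.40 / 22.4 = 3.634 mol
n(O2) = 199.0 / 32.00 = 6.219 mol
n/ν → N2: 3.634, O2: 6.219; N2 is limiting.
theoretical n(NO) = (2/1) × 3.634 = 7.268 mol → 218.1 g
% yield = 156 / 218.1 × 100 = 71.53 %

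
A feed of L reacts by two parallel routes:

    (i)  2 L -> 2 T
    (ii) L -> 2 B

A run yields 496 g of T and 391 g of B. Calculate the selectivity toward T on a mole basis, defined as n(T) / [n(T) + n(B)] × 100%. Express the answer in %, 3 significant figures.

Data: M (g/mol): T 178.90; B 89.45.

n(T) = 496 / 178.90 = 2.772 mol
n(B) = 391 / 89.45 = 4.371 mol
selectivity = 2.772/(2.772+4.371) × 100 = 38.81 %

38.8 %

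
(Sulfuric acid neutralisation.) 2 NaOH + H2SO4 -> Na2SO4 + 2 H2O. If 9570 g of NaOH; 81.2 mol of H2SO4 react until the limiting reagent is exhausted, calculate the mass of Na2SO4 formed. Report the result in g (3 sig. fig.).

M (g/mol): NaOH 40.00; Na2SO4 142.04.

11500 g

n(NaOH) = 9570 / 40.00 = 239.3 mol
n(H2SO4) = 81.20 mol
n/ν for NaOH = 239.3/2 = 119.7
n/ν for H2SO4 = 81.20/1 = 81.20
Smallest n/ν is H2SO4 → limiting reagent.
n(Na2SO4) = (1/1) × 81.20 = 81.20 mol
mass = 81.20 × 142.04 = 11530 g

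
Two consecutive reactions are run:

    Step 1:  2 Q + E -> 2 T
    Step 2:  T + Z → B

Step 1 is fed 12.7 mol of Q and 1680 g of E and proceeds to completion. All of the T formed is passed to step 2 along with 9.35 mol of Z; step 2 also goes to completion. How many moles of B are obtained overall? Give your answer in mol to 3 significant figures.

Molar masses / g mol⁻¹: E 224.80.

9.35 mol

Step 1:
n(Q) = 12.70 mol
n(E) = 1680 / 224.80 = 7.473 mol
n/ν for Q = 12.70/2 = 6.350
n/ν for E = 7.473/1 = 7.473
Smallest n/ν is Q → limiting reagent.
n(T) produced = (2/2) × 12.70 = 12.70 mol
Step 2:
n(T) available = 12.70 mol
n(Z) = 9.350 mol
n/ν for T = 12.70/1 = 12.70
n/ν for Z = 9.350/1 = 9.350
Smallest n/ν is Z → limiting reagent.
n(B) = (1/1) × 9.350 = 9.350 mol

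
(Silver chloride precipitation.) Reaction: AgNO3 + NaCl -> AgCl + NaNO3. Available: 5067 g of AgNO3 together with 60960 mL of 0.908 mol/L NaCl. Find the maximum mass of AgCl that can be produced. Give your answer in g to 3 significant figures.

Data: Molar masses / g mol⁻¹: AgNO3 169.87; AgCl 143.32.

4280 g

n(AgNO3) = 5067 / 169.87 = 29.83 mol
n(NaCl) = 0.908 × 60960/1000 = 55.35 mol
n/ν for AgNO3 = 29.83/1 = 29.83
n/ν for NaCl = 55.35/1 = 55.35
Smallest n/ν is AgNO3 → limiting reagent.
n(AgCl) = (1/1) × 29.83 = 29.83 mol
mass = 29.83 × 143.32 = 4275 g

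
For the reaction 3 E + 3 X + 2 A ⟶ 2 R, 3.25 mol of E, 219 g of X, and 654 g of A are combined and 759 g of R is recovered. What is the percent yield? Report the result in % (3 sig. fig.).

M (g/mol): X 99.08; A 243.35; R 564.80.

91.2 %

n(E) = 3.250 mol
n(X) = 219.0 / 99.08 = 2.210 mol
n(A) = 654.0 / 243.35 = 2.687 mol
n/ν for E = 3.250/3 = 1.083
n/ν for X = 2.210/3 = 0.7367
n/ν for A = 2.687/2 = 1.344
Smallest n/ν is X → limiting reagent.
theoretical n(R) = (2/3) × 2.210 = 1.473 mol → 832.0 g
% yield = 759 / 832.0 × 100 = 91.23 %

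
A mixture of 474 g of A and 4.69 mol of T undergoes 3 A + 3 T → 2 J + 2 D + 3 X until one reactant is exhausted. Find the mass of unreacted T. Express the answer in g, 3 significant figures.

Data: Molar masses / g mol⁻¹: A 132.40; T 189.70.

211 g

n(A) = 474.0 / 132.40 = 3.580 mol
n(T) = 4.690 mol
n/ν for A = 3.580/3 = 1.193
n/ν for T = 4.690/3 = 1.563
Smallest n/ν is A → limiting reagent.
T consumed = (3/3) × 3.580 = 3.580 mol
T remaining = 4.690 − 3.580 = 1.110 mol
mass = 1.110 × 189.70 = 210.6 g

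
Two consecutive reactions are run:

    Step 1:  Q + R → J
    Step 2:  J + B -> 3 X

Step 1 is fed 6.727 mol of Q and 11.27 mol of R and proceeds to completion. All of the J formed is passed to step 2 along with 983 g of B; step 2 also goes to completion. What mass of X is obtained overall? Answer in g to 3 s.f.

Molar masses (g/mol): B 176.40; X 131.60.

2200 g

Step 1:
n(Q) = 6.727 mol
n(R) = 11.27 mol
n/ν for Q = 6.727/1 = 6.727
n/ν for R = 11.27/1 = 11.27
Smallest n/ν is Q → limiting reagent.
n(J) produced = (1/1) × 6.727 = 6.727 mol
Step 2:
n(J) available = 6.727 mol
n(B) = 983.0 / 176.40 = 5.573 mol
n/ν for J = 6.727/1 = 6.727
n/ν for B = 5.573/1 = 5.573
Smallest n/ν is B → limiting reagent.
n(X) = (3/1) × 5.573 = 16.72 mol
mass = 16.72 × 131.60 = 2200 g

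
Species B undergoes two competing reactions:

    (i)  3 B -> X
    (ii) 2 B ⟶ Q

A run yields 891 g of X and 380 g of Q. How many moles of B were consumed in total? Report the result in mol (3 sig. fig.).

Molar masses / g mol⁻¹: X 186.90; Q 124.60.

20.4 mol

n(X) = 891 / 186.90 = 4.767 mol
n(Q) = 380 / 124.60 = 3.050 mol
n(B) via (i) = (3/1)×4.767 = 14.30 mol
n(B) via (ii) = (2/1)×3.050 = 6.100 mol
total n(B) = 14.30 + 6.100 = 20.40 mol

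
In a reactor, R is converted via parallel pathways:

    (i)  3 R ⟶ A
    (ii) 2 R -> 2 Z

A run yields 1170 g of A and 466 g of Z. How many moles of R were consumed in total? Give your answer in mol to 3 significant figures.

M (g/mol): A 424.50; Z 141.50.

n(A) = 1170 / 424.50 = 2.756 mol
n(Z) = 466 / 141.50 = 3.293 mol
n(R) via (i) = (3/1)×2.756 = 8.268 mol
n(R) via (ii) = (2/2)×3.293 = 3.293 mol
total n(R) = 8.268 + 3.293 = 11.56 mol

11.6 mol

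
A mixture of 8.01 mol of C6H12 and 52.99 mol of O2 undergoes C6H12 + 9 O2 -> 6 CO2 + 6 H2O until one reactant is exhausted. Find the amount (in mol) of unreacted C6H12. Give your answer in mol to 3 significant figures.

n(C6H12) = 8.010 mol
n(O2) = 52.99 mol
n/ν for C6H12 = 8.010/1 = 8.010
n/ν for O2 = 52.99/9 = 5.888
Smallest n/ν is O2 → limiting reagent.
C6H12 consumed = (1/9) × 52.99 = 5.888 mol
C6H12 remaining = 8.010 − 5.888 = 2.122 mol

2.12 mol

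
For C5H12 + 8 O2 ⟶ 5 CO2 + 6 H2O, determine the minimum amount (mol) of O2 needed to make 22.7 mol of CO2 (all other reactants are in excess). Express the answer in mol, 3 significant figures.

n(CO2) = 22.70 mol
n(O2) = (8/5) × 22.70 = 36.32 mol

36.3 mol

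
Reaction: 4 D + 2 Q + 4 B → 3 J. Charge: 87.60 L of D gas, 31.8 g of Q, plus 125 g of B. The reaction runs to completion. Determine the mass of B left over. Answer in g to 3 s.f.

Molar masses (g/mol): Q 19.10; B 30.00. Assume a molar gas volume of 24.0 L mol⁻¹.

25.1 g

n(D) = 87.60 / 24.0 = 3.650 mol
n(Q) = 31.80 / 19.10 = 1.665 mol
n(B) = 125.0 / 30.00 = 4.167 mol
n/ν for D = 3.650/4 = 0.9125
n/ν for Q = 1.665/2 = 0.8325
n/ν for B = 4.167/4 = 1.042
Smallest n/ν is Q → limiting reagent.
B consumed = (4/2) × 1.665 = 3.330 mol
B remaining = 4.167 − 3.330 = 0.8370 mol
mass = 0.8370 × 30.00 = 25.11 g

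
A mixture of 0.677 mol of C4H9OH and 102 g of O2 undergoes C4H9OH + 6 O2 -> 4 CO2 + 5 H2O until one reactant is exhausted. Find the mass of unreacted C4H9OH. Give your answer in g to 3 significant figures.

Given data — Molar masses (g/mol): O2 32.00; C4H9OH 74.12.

n(C4H9OH) = 0.6770 mol
n(O2) = 102.0 / 32.00 = 3.188 mol
n/ν for C4H9OH = 0.6770/1 = 0.6770
n/ν for O2 = 3.188/6 = 0.5313
Smallest n/ν is O2 → limiting reagent.
C4H9OH consumed = (1/6) × 3.188 = 0.5313 mol
C4H9OH remaining = 0.6770 − 0.5313 = 0.1457 mol
mass = 0.1457 × 74.12 = 10.80 g

10.8 g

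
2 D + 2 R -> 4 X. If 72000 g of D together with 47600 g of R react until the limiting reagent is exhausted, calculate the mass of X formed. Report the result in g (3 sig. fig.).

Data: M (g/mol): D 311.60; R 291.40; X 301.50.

n(D) = 72000 / 311.60 = 231.1 mol
n(R) = 47600 / 291.40 = 163.3 mol
n/ν → D: 115.6, R: 81.65; R is limiting.
n(X) = (4/2) × 163.3 = 326.6 mol
mass = 326.6 × 301.50 = 98470 g

98500 g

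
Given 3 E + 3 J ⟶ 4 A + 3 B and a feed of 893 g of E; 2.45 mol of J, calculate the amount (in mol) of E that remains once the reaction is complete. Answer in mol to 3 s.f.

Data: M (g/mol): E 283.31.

n(E) = 893.0 / 283.31 = 3.152 mol
n(J) = 2.450 mol
n/ν → E: 1.051, J: 0.8167; J is limiting.
E consumed = (3/3) × 2.450 = 2.450 mol
E remaining = 3.152 − 2.450 = 0.7020 mol

0.702 mol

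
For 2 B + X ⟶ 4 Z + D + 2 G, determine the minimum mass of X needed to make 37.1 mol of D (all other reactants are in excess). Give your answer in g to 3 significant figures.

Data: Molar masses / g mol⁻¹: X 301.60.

n(D) = 37.10 mol
n(X) = (1/1) × 37.10 = 37.10 mol
mass = 37.10 × 301.60 = 11190 g

11200 g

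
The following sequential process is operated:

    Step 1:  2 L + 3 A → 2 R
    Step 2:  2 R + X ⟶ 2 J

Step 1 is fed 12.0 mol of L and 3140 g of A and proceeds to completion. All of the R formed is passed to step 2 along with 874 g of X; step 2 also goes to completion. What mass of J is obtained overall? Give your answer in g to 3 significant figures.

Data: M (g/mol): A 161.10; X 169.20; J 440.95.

4560 g

Step 1:
n(L) = 12.00 mol
n(A) = 3140 / 161.10 = 19.49 mol
n/ν → L: 6.000, A: 6.497; L is limiting.
n(R) produced = (2/2) × 12.00 = 12.00 mol
Step 2:
n(R) available = 12.00 mol
n(X) = 874.0 / 169.20 = 5.165 mol
n/ν → R: 6.000, X: 5.165; X is limiting.
n(J) = (2/1) × 5.165 = 10.33 mol
mass = 10.33 × 440.95 = 4555 g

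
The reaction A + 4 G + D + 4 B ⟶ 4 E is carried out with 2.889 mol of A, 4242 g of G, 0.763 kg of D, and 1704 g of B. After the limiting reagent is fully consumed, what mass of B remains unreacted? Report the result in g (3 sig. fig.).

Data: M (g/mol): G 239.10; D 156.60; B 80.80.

n(A) = 2.889 mol
n(G) = 4242 / 239.10 = 17.74 mol
n(D) = 0.7630×1000 / 156.60 = 4.872 mol
n(B) = 1704 / 80.80 = 21.09 mol
n/ν for A = 2.889/1 = 2.889
n/ν for G = 17.74/4 = 4.435
n/ν for D = 4.872/1 = 4.872
n/ν for B = 21.09/4 = 5.273
Smallest n/ν is A → limiting reagent.
B consumed = (4/1) × 2.889 = 11.56 mol
B remaining = 21.09 − 11.56 = 9.530 mol
mass = 9.530 × 80.80 = 770.0 g

770 g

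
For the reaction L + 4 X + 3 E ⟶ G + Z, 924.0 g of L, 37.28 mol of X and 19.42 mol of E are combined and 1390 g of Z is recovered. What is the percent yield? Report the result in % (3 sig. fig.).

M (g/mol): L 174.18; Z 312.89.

n(L) = 924.0 / 174.18 = 5.305 mol
n(X) = 37.28 mol
n(E) = 19.42 mol
n/ν for L = 5.305/1 = 5.305
n/ν for X = 37.28/4 = 9.320
n/ν for E = 19.42/3 = 6.473
Smallest n/ν is L → limiting reagent.
theoretical n(Z) = (1/1) × 5.305 = 5.305 mol → 1660 g
% yield = 1390 / 1660 × 100 = 83.73 %

83.7 %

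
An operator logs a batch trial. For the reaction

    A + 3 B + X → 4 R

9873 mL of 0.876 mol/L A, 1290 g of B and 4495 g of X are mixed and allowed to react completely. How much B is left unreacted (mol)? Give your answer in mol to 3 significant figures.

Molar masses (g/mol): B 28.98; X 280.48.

18.6 mol

n(A) = 0.876 × 9873/1000 = 8.649 mol
n(B) = 1290 / 28.98 = 44.51 mol
n(X) = 4495 / 280.48 = 16.03 mol
n/ν → A: 8.649, B: 14.84, X: 16.03; A is limiting.
B consumed = (3/1) × 8.649 = 25.95 mol
B remaining = 44.51 − 25.95 = 18.56 mol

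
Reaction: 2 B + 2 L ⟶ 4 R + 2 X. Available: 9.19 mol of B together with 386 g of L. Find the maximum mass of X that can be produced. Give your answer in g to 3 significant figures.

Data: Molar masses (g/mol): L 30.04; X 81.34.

n(B) = 9.190 mol
n(L) = 386.0 / 30.04 = 12.85 mol
n/ν for B = 9.190/2 = 4.595
n/ν for L = 12.85/2 = 6.425
Smallest n/ν is B → limiting reagent.
n(X) = (2/2) × 9.190 = 9.190 mol
mass = 9.190 × 81.34 = 747.5 g

748 g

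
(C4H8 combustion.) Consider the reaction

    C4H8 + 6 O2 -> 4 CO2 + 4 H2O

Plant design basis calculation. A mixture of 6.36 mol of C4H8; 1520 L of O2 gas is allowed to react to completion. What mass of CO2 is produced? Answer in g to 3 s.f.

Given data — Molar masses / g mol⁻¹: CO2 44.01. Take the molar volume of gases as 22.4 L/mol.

1120 g

n(C4H8) = 6.360 mol
n(O2) = 1520 / 22.4 = 67.86 mol
n/ν → C4H8: 6.360, O2: 11.31; C4H8 is limiting.
n(CO2) = (4/1) × 6.360 = 25.44 mol
mass = 25.44 × 44.01 = 1120 g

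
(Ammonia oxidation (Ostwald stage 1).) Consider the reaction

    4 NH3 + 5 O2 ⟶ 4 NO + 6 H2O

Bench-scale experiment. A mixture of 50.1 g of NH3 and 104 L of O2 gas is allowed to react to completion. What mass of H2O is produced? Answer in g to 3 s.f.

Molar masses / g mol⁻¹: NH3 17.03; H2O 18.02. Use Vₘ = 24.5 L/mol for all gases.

79.5 g

n(NH3) = 50.10 / 17.03 = 2.942 mol
n(O2) = 104.0 / 24.5 = 4.245 mol
n/ν → NH3: 0.7355, O2: 0.8490; NH3 is limiting.
n(H2O) = (6/4) × 2.942 = 4.413 mol
mass = 4.413 × 18.02 = 79.52 g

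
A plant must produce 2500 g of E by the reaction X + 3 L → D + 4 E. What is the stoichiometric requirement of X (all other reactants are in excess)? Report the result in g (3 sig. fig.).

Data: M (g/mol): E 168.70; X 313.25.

n(E) = 2500 / 168.70 = 14.82 mol
n(X) = (1/4) × 14.82 = 3.705 mol
mass = 3.705 × 313.25 = 1161 g

1160 g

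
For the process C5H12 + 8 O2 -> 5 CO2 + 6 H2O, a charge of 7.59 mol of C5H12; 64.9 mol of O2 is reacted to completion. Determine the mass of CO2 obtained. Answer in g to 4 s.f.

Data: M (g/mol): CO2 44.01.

1670 g

n(C5H12) = 7.590 mol
n(O2) = 64.90 mol
n/ν for C5H12 = 7.590/1 = 7.590
n/ν for O2 = 64.90/8 = 8.113
Smallest n/ν is C5H12 → limiting reagent.
n(CO2) = (5/1) × 7.590 = 37.95 mol
mass = 37.95 × 44.01 = 1670 g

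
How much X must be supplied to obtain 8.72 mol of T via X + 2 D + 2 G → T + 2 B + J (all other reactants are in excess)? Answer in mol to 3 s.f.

8.72 mol

n(T) = 8.720 mol
n(X) = (1/1) × 8.720 = 8.720 mol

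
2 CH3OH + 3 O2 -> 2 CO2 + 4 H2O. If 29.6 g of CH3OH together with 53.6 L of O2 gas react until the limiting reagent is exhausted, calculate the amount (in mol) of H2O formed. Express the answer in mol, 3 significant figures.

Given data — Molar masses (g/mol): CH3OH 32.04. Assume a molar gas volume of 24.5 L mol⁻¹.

1.85 mol

n(CH3OH) = 29.60 / 32.04 = 0.9238 mol
n(O2) = 53.60 / 24.5 = 2.188 mol
n/ν for CH3OH = 0.9238/2 = 0.4619
n/ν for O2 = 2.188/3 = 0.7293
Smallest n/ν is CH3OH → limiting reagent.
n(H2O) = (4/2) × 0.9238 = 1.848 mol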